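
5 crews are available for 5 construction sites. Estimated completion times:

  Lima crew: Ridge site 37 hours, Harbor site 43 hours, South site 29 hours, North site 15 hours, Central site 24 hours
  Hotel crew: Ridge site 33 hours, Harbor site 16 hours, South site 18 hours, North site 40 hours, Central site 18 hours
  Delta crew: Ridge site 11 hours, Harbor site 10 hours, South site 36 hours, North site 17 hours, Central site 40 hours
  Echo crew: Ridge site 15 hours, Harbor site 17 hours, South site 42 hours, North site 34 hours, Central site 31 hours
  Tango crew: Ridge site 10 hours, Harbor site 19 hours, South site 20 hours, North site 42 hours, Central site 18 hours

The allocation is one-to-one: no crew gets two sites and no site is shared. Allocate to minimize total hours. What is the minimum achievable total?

Min total: 76 hours

This is the linear assignment problem.
Optimal: Lima crew→North site (15 hours), Hotel crew→South site (18 hours), Delta crew→Harbor site (10 hours), Echo crew→Ridge site (15 hours), Tango crew→Central site (18 hours) — total 15+18+10+15+18 = 76 hours.
Column-greedy (each site in turn goes to its cheapest remaining crew) gives 84 hours, worse by 8.
Next-best assignment: Lima crew→North site, Hotel crew→Central site, Delta crew→Harbor site, Echo crew→Ridge site, Tango crew→South site = 78 hours.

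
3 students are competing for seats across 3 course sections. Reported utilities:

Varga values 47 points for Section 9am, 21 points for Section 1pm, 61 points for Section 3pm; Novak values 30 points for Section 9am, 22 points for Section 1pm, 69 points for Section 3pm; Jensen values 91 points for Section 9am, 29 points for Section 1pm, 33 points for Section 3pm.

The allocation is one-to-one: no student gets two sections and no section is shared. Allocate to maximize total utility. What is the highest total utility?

This is a one-to-one assignment (maximum-weight bipartite matching).
Optimal: Varga→Section 1pm (21 points), Novak→Section 3pm (69 points), Jensen→Section 9am (91 points) — total 21+69+91 = 181 points.
Column-greedy (each section in turn goes to its best remaining student) gives 174 points, worse by 7.

Maximum total: 181 points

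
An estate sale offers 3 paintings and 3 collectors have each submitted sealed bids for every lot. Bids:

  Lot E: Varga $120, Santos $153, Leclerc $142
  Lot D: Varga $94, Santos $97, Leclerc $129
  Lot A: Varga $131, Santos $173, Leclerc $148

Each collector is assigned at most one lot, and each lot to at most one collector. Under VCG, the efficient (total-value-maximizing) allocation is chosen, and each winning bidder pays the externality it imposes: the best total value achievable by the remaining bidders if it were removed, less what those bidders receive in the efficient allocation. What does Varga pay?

Efficient allocation: Varga→Lot E ($120), Santos→Lot A ($173), Leclerc→Lot D ($129); total welfare W = $422.
Varga receives Lot E at value $120, so the others get W − 120 = $302.
Without Varga: best allocation of the remaining 2 bidders over all 3 lots is Santos→Lot A ($173), Leclerc→Lot E ($142), total $315.
VCG payment = (others' best without Varga) − (others' welfare with Varga) = 315 − 302 = $13.

Varga pays $13.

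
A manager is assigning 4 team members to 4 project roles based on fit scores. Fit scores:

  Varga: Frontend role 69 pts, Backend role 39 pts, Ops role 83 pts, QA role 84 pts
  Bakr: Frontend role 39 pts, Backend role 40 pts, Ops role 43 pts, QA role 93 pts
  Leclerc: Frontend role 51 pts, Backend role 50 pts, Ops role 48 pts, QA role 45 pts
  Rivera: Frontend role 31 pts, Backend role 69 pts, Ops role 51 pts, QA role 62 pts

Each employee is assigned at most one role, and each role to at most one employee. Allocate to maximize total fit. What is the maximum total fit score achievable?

Maximum total: 296 pts

Optimal: Varga→Ops role (83 pts), Bakr→QA role (93 pts), Leclerc→Frontend role (51 pts), Rivera→Backend role (69 pts) — total 83+93+51+69 = 296 pts.
Column-greedy (each role in turn goes to its best remaining employee) gives 279 pts, worse by 17.
Next-best assignment: Varga→Frontend role, Bakr→QA role, Leclerc→Ops role, Rivera→Backend role = 279 pts.
Every other assignment is strictly worse.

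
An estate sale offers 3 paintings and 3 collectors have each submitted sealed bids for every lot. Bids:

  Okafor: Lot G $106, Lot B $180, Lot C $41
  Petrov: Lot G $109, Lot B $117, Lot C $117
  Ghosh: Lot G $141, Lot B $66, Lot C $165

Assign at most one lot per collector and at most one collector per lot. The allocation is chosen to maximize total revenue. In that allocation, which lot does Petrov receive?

This is the linear assignment problem.
Optimal: Okafor→Lot B ($180), Petrov→Lot G ($109), Ghosh→Lot C ($165) — total 180+109+165 = $454.
Column-greedy (each lot in turn goes to its best remaining collector) gives $438, worse by 16.
Next-best assignment: Okafor→Lot B, Petrov→Lot C, Ghosh→Lot G = $438.
Every other assignment is strictly worse.
Petrov's own top lot is Lot B ($117), but forcing Petrov→Lot B and reassigning the rest optimally gives only $388 — worse by 66.

Petrov receives Lot G.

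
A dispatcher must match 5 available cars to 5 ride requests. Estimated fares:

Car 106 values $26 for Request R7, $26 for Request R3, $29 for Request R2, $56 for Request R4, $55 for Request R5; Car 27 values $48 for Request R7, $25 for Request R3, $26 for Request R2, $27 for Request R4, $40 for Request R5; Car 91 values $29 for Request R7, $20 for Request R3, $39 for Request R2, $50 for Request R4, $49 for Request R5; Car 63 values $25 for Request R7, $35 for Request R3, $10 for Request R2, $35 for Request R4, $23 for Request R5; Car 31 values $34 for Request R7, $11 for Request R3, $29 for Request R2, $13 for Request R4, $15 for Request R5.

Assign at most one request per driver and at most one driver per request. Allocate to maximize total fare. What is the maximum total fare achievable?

Optimal: Car 106→Request R4 ($56), Car 27→Request R7 ($48), Car 91→Request R5 ($49), Car 63→Request R3 ($35), Car 31→Request R2 ($29) — total 56+48+49+35+29 = $217.
Column-greedy (each request in turn goes to its best remaining driver) gives $193, worse by 24.
Checked against all permutations: $217 is optimal.

Maximum total: $217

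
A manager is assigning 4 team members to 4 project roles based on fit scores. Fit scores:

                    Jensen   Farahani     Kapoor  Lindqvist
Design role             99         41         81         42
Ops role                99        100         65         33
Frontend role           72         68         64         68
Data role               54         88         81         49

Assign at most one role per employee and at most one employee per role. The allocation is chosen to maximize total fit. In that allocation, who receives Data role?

Kapoor receives Data role.

Optimal: Jensen→Design role (99 pts), Farahani→Ops role (100 pts), Kapoor→Data role (81 pts), Lindqvist→Frontend role (68 pts) — total 99+100+81+68 = 348 pts.
Next-best assignment: Jensen→Ops role, Farahani→Data role, Kapoor→Design role, Lindqvist→Frontend role = 336 pts.
Kapoor's own top role is Design role (81 pts), but forcing Kapoor→Design role and reassigning the rest optimally gives only 336 pts — worse by 12.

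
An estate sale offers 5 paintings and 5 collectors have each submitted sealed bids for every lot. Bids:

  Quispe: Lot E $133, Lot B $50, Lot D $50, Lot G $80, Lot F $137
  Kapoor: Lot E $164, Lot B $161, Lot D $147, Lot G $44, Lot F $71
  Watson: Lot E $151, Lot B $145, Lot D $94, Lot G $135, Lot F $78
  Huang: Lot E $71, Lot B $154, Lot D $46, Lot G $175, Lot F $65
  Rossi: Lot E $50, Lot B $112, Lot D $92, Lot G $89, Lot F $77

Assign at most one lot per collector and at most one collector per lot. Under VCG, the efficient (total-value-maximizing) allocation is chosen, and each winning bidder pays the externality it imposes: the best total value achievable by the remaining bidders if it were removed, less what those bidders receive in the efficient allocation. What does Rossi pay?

Rossi pays $14.

Efficient allocation: Quispe→Lot F ($137), Kapoor→Lot D ($147), Watson→Lot E ($151), Huang→Lot G ($175), Rossi→Lot B ($112); total welfare W = $722.
Rossi receives Lot B at value $112, so the others get W − 112 = $610.
Without Rossi: best allocation of the remaining 4 bidders over all 5 lots is Quispe→Lot F ($137), Kapoor→Lot B ($161), Watson→Lot E ($151), Huang→Lot G ($175), total $624.
VCG payment = (others' best without Rossi) − (others' welfare with Rossi) = 624 − 610 = $14.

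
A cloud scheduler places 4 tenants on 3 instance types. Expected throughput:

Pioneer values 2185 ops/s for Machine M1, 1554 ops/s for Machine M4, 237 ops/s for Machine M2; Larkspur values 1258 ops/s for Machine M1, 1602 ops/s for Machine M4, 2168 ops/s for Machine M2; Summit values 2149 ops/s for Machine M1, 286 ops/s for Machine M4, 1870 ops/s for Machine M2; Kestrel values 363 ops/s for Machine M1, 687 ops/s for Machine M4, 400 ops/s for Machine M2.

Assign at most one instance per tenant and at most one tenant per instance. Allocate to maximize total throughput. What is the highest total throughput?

Optimal: Summit→Machine M1 (2149 ops/s), Pioneer→Machine M4 (1554 ops/s), Larkspur→Machine M2 (2168 ops/s) — total 2149+1554+2168 = 5871 ops/s.
Max-entry greedy (repeatedly take the single best remaining cell) gives 5040 ops/s, worse by 831.
Next-best assignment: Pioneer→Machine M1, Larkspur→Machine M4, Summit→Machine M2 = 5657 ops/s.
Checked against all permutations: 5871 ops/s is optimal.

Maximum total: 5871 ops/s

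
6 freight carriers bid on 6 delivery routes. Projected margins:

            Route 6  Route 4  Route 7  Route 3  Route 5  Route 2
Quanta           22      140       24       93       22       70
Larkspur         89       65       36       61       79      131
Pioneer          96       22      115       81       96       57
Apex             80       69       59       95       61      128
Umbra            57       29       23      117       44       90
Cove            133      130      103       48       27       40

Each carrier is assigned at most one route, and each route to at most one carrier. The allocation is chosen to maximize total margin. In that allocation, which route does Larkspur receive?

Larkspur receives Route 5.

This is the linear assignment problem.
Optimal: Quanta→Route 4 ($140k), Larkspur→Route 5 ($79k), Pioneer→Route 7 ($115k), Apex→Route 2 ($128k), Umbra→Route 3 ($117k), Cove→Route 6 ($133k) — total 140+79+115+128+117+133 = $712k.
Larkspur's own top route is Route 2 ($131k), but forcing Larkspur→Route 2 and reassigning the rest optimally gives only $697k — worse by 15.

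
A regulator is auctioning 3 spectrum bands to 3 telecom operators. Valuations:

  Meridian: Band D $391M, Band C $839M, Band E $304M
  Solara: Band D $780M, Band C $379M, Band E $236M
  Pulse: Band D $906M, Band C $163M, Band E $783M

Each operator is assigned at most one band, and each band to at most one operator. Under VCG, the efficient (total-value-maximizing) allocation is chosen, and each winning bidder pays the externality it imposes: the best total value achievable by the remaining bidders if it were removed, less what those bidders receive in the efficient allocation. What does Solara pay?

Solara pays $123M.

Efficient allocation: Meridian→Band C ($839M), Solara→Band D ($780M), Pulse→Band E ($783M); total welfare W = $2402M.
Solara receives Band D at value $780M, so the others get W − 780 = $1622M.
Without Solara: best allocation of the remaining 2 bidders over all 3 bands is Meridian→Band C ($839M), Pulse→Band D ($906M), total $1745M.
VCG payment = (others' best without Solara) − (others' welfare with Solara) = 1745 − 1622 = $123M.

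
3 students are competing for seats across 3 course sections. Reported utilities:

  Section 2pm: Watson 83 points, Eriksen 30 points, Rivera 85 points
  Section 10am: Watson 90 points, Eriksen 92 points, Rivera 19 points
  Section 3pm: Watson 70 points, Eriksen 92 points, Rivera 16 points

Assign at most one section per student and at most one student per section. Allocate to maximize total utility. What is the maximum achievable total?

Maximum total: 267 points

Optimal: Watson→Section 10am (90 points), Eriksen→Section 3pm (92 points), Rivera→Section 2pm (85 points) — total 90+92+85 = 267 points.
Max-entry greedy (repeatedly take the single best remaining cell) gives 247 points, worse by 20.
Checked against all permutations: 267 points is optimal.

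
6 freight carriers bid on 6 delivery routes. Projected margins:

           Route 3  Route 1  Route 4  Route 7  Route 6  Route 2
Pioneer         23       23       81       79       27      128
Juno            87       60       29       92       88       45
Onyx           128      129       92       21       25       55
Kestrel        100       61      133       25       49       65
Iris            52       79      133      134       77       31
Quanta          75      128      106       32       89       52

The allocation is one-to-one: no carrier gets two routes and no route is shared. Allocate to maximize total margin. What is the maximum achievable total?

Optimal: Pioneer→Route 2 ($128k), Juno→Route 6 ($88k), Onyx→Route 3 ($128k), Kestrel→Route 4 ($133k), Iris→Route 7 ($134k), Quanta→Route 1 ($128k) — total 128+88+128+133+134+128 = $739k.
Row-greedy (each carrier in turn takes its best remaining route) gives $634k, worse by 105.

Maximum total: $739k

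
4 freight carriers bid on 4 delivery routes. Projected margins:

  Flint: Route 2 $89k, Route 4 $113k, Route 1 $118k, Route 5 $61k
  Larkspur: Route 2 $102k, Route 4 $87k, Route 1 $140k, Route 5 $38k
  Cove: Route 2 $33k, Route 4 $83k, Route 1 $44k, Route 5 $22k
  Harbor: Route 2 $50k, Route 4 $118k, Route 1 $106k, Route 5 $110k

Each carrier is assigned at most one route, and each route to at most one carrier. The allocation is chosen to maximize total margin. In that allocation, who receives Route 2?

This is a one-to-one assignment (maximum-weight bipartite matching).
Optimal: Flint→Route 2 ($89k), Larkspur→Route 1 ($140k), Cove→Route 4 ($83k), Harbor→Route 5 ($110k) — total 89+140+83+110 = $422k.
Max-entry greedy (repeatedly take the single best remaining cell) gives $369k, worse by 53.
Next-best assignment: Flint→Route 1, Larkspur→Route 2, Cove→Route 4, Harbor→Route 5 = $413k.
Swapping Flint↔Cove (Flint→Route 4 $113k, Cove→Route 2 $33k) loses 26.
Every other assignment is strictly worse.
Flint's own top route is Route 1 ($118k), but forcing Flint→Route 1 and reassigning the rest optimally gives only $413k — worse by 9.

Flint receives Route 2.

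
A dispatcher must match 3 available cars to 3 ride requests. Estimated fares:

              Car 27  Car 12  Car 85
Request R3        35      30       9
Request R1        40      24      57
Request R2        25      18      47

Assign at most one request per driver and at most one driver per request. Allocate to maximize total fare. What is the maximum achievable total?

Optimal: Car 27→Request R1 ($40), Car 12→Request R3 ($30), Car 85→Request R2 ($47) — total 40+30+47 = $117.
Swapping Car 27↔Car 12 (Car 27→Request R3 $35, Car 12→Request R1 $24) loses 11.

Maximum total: $117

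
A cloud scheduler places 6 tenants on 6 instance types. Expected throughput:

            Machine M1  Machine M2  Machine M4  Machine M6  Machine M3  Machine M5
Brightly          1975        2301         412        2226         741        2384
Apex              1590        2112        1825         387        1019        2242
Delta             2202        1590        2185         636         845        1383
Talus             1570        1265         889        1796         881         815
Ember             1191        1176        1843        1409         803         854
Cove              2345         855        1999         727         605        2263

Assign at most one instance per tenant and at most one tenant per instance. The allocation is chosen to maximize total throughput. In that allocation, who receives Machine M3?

Ember receives Machine M3.

This is the linear assignment problem.
Optimal: Brightly→Machine M2 (2301 ops/s), Apex→Machine M5 (2242 ops/s), Delta→Machine M4 (2185 ops/s), Talus→Machine M6 (1796 ops/s), Ember→Machine M3 (803 ops/s), Cove→Machine M1 (2345 ops/s) — total 2301+2242+2185+1796+803+2345 = 11672 ops/s.
Max-entry greedy (repeatedly take the single best remaining cell) gives 11625 ops/s, worse by 47.
Swapping Apex↔Brightly (Apex→Machine M2 2112 ops/s, Brightly→Machine M5 2384 ops/s) loses 47.
Ember's own top instance is Machine M4 (1843 ops/s), but forcing Ember→Machine M4 and reassigning the rest optimally gives only 11527 ops/s — worse by 145.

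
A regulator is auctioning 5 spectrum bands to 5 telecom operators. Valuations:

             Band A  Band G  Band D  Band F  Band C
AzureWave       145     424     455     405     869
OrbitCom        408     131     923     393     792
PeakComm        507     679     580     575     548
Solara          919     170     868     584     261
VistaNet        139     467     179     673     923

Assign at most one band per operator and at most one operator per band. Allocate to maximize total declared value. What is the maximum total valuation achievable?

Max total: $4063M

Optimal: AzureWave→Band C ($869M), OrbitCom→Band D ($923M), PeakComm→Band G ($679M), Solara→Band A ($919M), VistaNet→Band F ($673M) — total 869+923+679+919+673 = $4063M.
Max-entry greedy (repeatedly take the single best remaining cell) gives $3849M, worse by 214.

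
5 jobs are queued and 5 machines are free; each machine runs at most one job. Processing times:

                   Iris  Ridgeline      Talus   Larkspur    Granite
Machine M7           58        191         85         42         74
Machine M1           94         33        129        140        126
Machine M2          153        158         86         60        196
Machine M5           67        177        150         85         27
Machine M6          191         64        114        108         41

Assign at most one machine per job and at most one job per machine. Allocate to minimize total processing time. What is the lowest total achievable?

Minimum total: 269 min

Optimal: Iris→Machine M5 (67 min), Ridgeline→Machine M1 (33 min), Talus→Machine M2 (86 min), Larkspur→Machine M7 (42 min), Granite→Machine M6 (41 min) — total 67+33+86+42+41 = 269 min.
Min-entry greedy (repeatedly take the single cheapest remaining cell) gives 379 min, worse by 110.
Next-best assignment: Iris→Machine M5, Ridgeline→Machine M1, Talus→Machine M7, Larkspur→Machine M2, Granite→Machine M6 = 286 min.
No other one-to-one assignment undercuts 269 min.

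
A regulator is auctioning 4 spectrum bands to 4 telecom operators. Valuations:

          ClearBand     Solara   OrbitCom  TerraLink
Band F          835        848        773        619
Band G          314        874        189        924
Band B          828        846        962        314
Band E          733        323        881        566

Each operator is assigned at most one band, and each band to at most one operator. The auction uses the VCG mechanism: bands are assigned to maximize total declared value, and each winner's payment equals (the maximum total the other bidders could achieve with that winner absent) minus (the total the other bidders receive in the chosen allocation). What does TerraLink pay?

TerraLink pays $109M.

Efficient allocation: ClearBand→Band F ($835M), Solara→Band B ($846M), OrbitCom→Band E ($881M), TerraLink→Band G ($924M); total welfare W = $3486M.
TerraLink receives Band G at value $924M, so the others get W − 924 = $2562M.
Without TerraLink: best allocation of the remaining 3 bidders over all 4 bands is ClearBand→Band F ($835M), Solara→Band G ($874M), OrbitCom→Band B ($962M), total $2671M.
VCG payment = (others' best without TerraLink) − (others' welfare with TerraLink) = 2671 − 2562 = $109M.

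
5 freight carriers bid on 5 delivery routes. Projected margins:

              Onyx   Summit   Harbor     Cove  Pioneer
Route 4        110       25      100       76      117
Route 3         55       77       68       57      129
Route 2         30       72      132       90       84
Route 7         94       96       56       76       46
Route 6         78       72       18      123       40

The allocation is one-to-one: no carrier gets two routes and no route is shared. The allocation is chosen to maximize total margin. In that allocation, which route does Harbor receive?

Optimal: Onyx→Route 4 ($110k), Summit→Route 7 ($96k), Harbor→Route 2 ($132k), Cove→Route 6 ($123k), Pioneer→Route 3 ($129k) — total 110+96+132+123+129 = $590k.
Column-greedy (each route in turn goes to its best remaining carrier) gives $543k, worse by 47.
Every other assignment is strictly worse.

Harbor receives Route 2.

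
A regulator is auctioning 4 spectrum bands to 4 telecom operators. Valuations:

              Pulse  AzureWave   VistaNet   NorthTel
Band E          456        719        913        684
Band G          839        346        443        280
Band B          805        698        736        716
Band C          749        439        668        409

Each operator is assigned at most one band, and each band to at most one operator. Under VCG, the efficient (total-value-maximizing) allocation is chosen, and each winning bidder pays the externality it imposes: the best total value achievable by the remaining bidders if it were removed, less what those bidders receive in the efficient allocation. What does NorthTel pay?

NorthTel pays $224M.

Efficient allocation: Pulse→Band G ($839M), AzureWave→Band E ($719M), VistaNet→Band C ($668M), NorthTel→Band B ($716M); total welfare W = $2942M.
NorthTel receives Band B at value $716M, so the others get W − 716 = $2226M.
Without NorthTel: best allocation of the remaining 3 bidders over all 4 bands is Pulse→Band G ($839M), AzureWave→Band B ($698M), VistaNet→Band E ($913M), total $2450M.
VCG payment = (others' best without NorthTel) − (others' welfare with NorthTel) = 2450 − 2226 = $224M.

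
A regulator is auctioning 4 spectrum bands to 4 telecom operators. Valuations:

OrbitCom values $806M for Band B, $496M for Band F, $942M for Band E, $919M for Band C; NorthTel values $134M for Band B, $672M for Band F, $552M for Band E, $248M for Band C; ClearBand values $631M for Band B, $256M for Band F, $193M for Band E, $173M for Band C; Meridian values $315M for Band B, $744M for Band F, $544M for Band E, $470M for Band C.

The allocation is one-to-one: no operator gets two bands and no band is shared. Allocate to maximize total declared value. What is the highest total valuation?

Treat this as an assignment problem: match each operator to one band.
Optimal: OrbitCom→Band C ($919M), NorthTel→Band E ($552M), ClearBand→Band B ($631M), Meridian→Band F ($744M) — total 919+552+631+744 = $2846M.
Column-greedy (each band in turn goes to its best remaining operator) gives $2275M, worse by 571.
Next-best assignment: OrbitCom→Band C, NorthTel→Band F, ClearBand→Band B, Meridian→Band E = $2766M.
Swapping OrbitCom↔Meridian (OrbitCom→Band F $496M, Meridian→Band C $470M) loses 697.
Checked against all permutations: $2846M is optimal.

Maximum total: $2846M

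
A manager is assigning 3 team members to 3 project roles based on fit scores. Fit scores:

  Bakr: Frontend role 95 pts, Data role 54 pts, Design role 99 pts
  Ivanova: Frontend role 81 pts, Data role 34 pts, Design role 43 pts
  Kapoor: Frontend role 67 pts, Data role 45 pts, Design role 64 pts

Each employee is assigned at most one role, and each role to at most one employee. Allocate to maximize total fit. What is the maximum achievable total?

This is the linear assignment problem.
Optimal: Bakr→Design role (99 pts), Ivanova→Frontend role (81 pts), Kapoor→Data role (45 pts) — total 99+81+45 = 225 pts.
Column-greedy (each role in turn goes to its best remaining employee) gives 183 pts, worse by 42.
Next-best assignment: Bakr→Design role, Ivanova→Data role, Kapoor→Frontend role = 200 pts.
Swapping Kapoor↔Bakr (Kapoor→Design role 64 pts, Bakr→Data role 54 pts) loses 26.

Max total: 225 pts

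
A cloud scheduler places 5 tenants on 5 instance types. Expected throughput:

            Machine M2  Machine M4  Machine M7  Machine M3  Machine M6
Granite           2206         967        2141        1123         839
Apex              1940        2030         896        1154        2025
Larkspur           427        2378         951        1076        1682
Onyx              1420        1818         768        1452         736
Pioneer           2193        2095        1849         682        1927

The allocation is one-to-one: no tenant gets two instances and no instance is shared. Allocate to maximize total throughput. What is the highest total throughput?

Maximum total: 10189 ops/s

This is the linear assignment problem.
Optimal: Granite→Machine M7 (2141 ops/s), Apex→Machine M6 (2025 ops/s), Larkspur→Machine M4 (2378 ops/s), Onyx→Machine M3 (1452 ops/s), Pioneer→Machine M2 (2193 ops/s) — total 2141+2025+2378+1452+2193 = 10189 ops/s.
Row-greedy (each tenant in turn takes its best remaining instance) gives 9219 ops/s, worse by 970.
Next-best assignment: Granite→Machine M2, Apex→Machine M6, Larkspur→Machine M4, Onyx→Machine M3, Pioneer→Machine M7 = 9910 ops/s.
Every other assignment is strictly worse.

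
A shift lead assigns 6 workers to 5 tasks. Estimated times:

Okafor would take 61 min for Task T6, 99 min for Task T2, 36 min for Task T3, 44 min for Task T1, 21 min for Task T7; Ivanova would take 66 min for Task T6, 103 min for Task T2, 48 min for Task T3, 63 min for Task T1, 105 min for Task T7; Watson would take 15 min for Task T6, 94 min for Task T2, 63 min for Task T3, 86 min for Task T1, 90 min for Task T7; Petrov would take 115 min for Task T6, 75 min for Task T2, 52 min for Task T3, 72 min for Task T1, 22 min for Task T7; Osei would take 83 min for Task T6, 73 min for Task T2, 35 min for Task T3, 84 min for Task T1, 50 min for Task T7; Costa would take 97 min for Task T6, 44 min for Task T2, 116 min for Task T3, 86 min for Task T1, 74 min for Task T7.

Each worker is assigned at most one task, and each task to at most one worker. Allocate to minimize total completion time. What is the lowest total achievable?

Optimal: Watson→Task T6 (15 min), Costa→Task T2 (44 min), Osei→Task T3 (35 min), Okafor→Task T1 (44 min), Petrov→Task T7 (22 min) — total 15+44+35+44+22 = 160 min.
Min-entry greedy (repeatedly take the single cheapest remaining cell) gives 178 min, worse by 18.
Next-best assignment: Watson→Task T6, Costa→Task T2, Ivanova→Task T3, Okafor→Task T1, Petrov→Task T7 = 173 min.

Minimum total: 160 min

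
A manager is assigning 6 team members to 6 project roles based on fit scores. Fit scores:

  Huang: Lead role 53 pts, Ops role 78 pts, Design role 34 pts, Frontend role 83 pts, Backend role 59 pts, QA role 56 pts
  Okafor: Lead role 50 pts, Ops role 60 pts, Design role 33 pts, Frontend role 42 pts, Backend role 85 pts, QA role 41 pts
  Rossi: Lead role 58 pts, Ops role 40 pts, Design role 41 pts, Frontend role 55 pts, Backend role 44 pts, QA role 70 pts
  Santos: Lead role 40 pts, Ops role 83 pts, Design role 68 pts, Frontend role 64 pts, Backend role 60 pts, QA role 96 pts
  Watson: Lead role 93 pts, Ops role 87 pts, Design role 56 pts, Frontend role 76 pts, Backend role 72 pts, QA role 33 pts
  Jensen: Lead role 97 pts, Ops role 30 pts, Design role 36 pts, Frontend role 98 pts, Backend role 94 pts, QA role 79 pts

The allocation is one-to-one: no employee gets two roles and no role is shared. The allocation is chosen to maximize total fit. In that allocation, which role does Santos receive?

Santos receives Design role.

Treat this as an assignment problem: match each employee to one role.
Optimal: Huang→Ops role (78 pts), Okafor→Backend role (85 pts), Rossi→QA role (70 pts), Santos→Design role (68 pts), Watson→Lead role (93 pts), Jensen→Frontend role (98 pts) — total 78+85+70+68+93+98 = 492 pts.
Row-greedy (each employee in turn takes its best remaining role) gives 450 pts, worse by 42.
Every other assignment is strictly worse.
Santos's own top role is QA role (96 pts), but forcing Santos→QA role and reassigning the rest optimally gives only 491 pts — worse by 1.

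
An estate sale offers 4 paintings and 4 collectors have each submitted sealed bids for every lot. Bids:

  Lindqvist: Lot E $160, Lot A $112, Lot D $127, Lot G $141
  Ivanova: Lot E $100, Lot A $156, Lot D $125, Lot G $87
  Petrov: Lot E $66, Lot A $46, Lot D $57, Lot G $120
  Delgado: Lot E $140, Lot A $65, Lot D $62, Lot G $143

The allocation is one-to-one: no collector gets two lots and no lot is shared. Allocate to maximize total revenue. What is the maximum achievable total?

Max total: $543

This is a one-to-one assignment (maximum-weight bipartite matching).
Optimal: Lindqvist→Lot D ($127), Ivanova→Lot A ($156), Petrov→Lot G ($120), Delgado→Lot E ($140) — total 127+156+120+140 = $543.
Max-entry greedy (repeatedly take the single best remaining cell) gives $516, worse by 27.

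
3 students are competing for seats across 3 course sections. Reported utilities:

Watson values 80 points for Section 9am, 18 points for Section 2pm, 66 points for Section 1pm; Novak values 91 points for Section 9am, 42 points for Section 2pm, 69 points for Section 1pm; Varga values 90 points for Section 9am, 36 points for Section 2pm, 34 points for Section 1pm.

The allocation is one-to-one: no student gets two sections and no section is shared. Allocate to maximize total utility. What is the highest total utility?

This is the linear assignment problem.
Optimal: Watson→Section 1pm (66 points), Novak→Section 2pm (42 points), Varga→Section 9am (90 points) — total 66+42+90 = 198 points.
Column-greedy (each section in turn goes to its best remaining student) gives 193 points, worse by 5.
Swapping Watson↔Varga (Watson→Section 9am 80 points, Varga→Section 1pm 34 points) loses 42.
Checked against all permutations: 198 points is optimal.

Max total: 198 points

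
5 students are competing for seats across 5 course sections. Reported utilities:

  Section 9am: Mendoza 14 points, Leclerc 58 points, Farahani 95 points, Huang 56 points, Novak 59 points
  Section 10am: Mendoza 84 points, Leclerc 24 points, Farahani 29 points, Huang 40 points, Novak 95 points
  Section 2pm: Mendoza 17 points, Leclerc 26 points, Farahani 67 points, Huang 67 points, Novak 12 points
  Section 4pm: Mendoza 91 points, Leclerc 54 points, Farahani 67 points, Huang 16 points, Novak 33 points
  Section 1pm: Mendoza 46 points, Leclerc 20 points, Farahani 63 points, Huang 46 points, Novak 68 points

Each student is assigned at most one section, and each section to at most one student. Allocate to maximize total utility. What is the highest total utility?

This is the linear assignment problem.
Optimal: Mendoza→Section 4pm (91 points), Leclerc→Section 9am (58 points), Farahani→Section 1pm (63 points), Huang→Section 2pm (67 points), Novak→Section 10am (95 points) — total 91+58+63+67+95 = 374 points.
Column-greedy (each section in turn goes to its best remaining student) gives 368 points, worse by 6.
Next-best assignment: Mendoza→Section 10am, Leclerc→Section 4pm, Farahani→Section 9am, Huang→Section 2pm, Novak→Section 1pm = 368 points.
Checked against all permutations: 374 points is optimal.

Maximum total: 374 points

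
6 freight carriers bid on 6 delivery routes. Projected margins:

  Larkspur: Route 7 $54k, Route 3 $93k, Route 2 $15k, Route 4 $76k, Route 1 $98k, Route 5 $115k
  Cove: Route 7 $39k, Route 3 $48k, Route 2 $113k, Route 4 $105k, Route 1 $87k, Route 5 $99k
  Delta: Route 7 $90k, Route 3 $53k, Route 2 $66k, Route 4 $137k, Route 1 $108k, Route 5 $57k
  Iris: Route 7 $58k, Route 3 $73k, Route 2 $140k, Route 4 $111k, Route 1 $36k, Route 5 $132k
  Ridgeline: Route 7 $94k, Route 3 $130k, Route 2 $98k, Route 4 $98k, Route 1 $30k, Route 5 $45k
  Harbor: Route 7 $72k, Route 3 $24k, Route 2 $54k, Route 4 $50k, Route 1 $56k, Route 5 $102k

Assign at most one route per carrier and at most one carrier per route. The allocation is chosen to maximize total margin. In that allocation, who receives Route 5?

Optimal: Larkspur→Route 1 ($98k), Cove→Route 2 ($113k), Delta→Route 4 ($137k), Iris→Route 5 ($132k), Ridgeline→Route 3 ($130k), Harbor→Route 7 ($72k) — total 98+113+137+132+130+72 = $682k.
Column-greedy (each route in turn goes to its best remaining carrier) gives $653k, worse by 29.
Next-best assignment: Larkspur→Route 5, Cove→Route 1, Delta→Route 4, Iris→Route 2, Ridgeline→Route 3, Harbor→Route 7 = $681k.
No other one-to-one assignment exceeds $682k.
Iris's own top route is Route 2 ($140k), but forcing Iris→Route 2 and reassigning the rest optimally gives only $681k — worse by 1.

Iris receives Route 5.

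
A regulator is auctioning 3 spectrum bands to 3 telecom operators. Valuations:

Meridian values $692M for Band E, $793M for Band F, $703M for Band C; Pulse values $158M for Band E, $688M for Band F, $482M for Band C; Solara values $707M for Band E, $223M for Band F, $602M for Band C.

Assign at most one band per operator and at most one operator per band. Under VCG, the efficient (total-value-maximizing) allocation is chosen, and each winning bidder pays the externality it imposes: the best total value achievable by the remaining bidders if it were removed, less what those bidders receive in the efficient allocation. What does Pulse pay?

Efficient allocation: Meridian→Band C ($703M), Pulse→Band F ($688M), Solara→Band E ($707M); total welfare W = $2098M.
Pulse receives Band F at value $688M, so the others get W − 688 = $1410M.
Without Pulse: best allocation of the remaining 2 bidders over all 3 bands is Meridian→Band F ($793M), Solara→Band E ($707M), total $1500M.
VCG payment = (others' best without Pulse) − (others' welfare with Pulse) = 1500 − 1410 = $90M.

Pulse pays $90M.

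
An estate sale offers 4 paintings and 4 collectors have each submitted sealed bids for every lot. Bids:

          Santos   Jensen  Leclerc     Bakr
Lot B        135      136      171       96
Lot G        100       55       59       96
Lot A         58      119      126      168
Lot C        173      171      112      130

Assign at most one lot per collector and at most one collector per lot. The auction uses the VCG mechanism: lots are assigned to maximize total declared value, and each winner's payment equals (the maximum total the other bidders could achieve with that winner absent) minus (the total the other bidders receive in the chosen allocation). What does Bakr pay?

Efficient allocation: Santos→Lot G ($100), Jensen→Lot C ($171), Leclerc→Lot B ($171), Bakr→Lot A ($168); total welfare W = $610.
Bakr receives Lot A at value $168, so the others get W − 168 = $442.
Without Bakr: best allocation of the remaining 3 bidders over all 4 lots is Santos→Lot C ($173), Jensen→Lot A ($119), Leclerc→Lot B ($171), total $463.
VCG payment = (others' best without Bakr) − (others' welfare with Bakr) = 463 − 442 = $21.

Bakr pays $21.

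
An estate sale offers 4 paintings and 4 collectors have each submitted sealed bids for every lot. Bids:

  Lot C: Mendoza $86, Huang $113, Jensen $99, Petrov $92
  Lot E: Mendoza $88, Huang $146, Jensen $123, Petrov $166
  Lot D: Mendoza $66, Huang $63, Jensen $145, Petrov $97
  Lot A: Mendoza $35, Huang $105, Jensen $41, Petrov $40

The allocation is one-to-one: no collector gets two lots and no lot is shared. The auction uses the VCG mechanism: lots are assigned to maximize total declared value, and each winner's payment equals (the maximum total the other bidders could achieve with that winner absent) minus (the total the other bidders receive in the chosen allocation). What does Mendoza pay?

Efficient allocation: Mendoza→Lot C ($86), Huang→Lot A ($105), Jensen→Lot D ($145), Petrov→Lot E ($166); total welfare W = $502.
Mendoza receives Lot C at value $86, so the others get W − 86 = $416.
Without Mendoza: best allocation of the remaining 3 bidders over all 4 lots is Huang→Lot C ($113), Jensen→Lot D ($145), Petrov→Lot E ($166), total $424.
VCG payment = (others' best without Mendoza) − (others' welfare with Mendoza) = 424 − 416 = $8.

Mendoza pays $8.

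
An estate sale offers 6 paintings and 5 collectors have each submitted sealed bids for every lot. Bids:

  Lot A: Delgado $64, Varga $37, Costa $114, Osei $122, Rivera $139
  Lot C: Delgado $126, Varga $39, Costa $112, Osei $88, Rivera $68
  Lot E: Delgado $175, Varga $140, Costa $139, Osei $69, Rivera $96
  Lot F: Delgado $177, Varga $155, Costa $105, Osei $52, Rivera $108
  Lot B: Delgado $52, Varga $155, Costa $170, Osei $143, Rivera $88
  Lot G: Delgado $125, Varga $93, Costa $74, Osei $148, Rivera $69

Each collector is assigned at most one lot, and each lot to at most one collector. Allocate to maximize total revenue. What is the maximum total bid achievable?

Optimal: Delgado→Lot E ($175), Varga→Lot F ($155), Costa→Lot B ($170), Osei→Lot G ($148), Rivera→Lot A ($139) — total 175+155+170+148+139 = $787.
Column-greedy (each lot in turn goes to its best remaining collector) gives $653, worse by 134.
No other one-to-one assignment exceeds $787.

Maximum total: $787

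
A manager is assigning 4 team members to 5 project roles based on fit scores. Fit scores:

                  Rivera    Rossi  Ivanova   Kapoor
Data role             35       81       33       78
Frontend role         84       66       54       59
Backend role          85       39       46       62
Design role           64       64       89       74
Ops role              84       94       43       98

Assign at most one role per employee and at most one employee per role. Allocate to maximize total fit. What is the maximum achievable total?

Maximum total: 353 pts

This is the linear assignment problem.
Optimal: Rivera→Backend role (85 pts), Rossi→Data role (81 pts), Ivanova→Design role (89 pts), Kapoor→Ops role (98 pts) — total 85+81+89+98 = 353 pts.
Column-greedy (each role in turn goes to its best remaining employee) gives 316 pts, worse by 37.
No other one-to-one assignment exceeds 353 pts.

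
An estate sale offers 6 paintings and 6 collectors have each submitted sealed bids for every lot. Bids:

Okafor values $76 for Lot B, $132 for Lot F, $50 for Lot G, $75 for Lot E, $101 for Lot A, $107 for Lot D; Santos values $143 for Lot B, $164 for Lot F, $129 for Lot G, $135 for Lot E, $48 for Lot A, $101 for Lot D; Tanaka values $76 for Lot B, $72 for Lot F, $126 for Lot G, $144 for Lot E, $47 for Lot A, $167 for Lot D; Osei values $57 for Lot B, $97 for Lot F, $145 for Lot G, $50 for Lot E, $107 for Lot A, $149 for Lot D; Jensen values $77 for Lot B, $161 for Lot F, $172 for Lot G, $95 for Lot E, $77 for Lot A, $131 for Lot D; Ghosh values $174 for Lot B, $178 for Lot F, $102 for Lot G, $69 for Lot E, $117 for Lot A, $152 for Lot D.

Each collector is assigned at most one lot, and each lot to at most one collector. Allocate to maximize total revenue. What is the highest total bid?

Maximum total: $904

Optimal: Okafor→Lot A ($101), Santos→Lot F ($164), Tanaka→Lot E ($144), Osei→Lot D ($149), Jensen→Lot G ($172), Ghosh→Lot B ($174) — total 101+164+144+149+172+174 = $904.
Column-greedy (each lot in turn goes to its best remaining collector) gives $868, worse by 36.
Next-best assignment: Okafor→Lot F, Santos→Lot E, Tanaka→Lot D, Osei→Lot A, Jensen→Lot G, Ghosh→Lot B = $887.
Swapping Jensen↔Ghosh (Jensen→Lot B $77, Ghosh→Lot G $102) loses 167.
Checked against all permutations: $904 is optimal.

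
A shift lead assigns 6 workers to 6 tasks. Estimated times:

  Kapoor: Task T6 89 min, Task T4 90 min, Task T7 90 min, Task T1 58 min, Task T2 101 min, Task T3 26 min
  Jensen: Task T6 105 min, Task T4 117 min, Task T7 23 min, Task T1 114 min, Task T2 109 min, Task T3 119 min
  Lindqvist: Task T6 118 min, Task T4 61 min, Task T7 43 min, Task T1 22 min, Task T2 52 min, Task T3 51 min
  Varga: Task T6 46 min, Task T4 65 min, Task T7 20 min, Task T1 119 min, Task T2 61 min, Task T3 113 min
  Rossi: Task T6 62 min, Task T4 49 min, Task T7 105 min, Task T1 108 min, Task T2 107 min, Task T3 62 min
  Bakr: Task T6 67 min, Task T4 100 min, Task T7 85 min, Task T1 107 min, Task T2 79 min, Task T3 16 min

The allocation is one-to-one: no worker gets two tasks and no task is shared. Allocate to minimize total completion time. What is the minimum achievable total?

Optimal: Kapoor→Task T1 (58 min), Jensen→Task T7 (23 min), Lindqvist→Task T2 (52 min), Varga→Task T6 (46 min), Rossi→Task T4 (49 min), Bakr→Task T3 (16 min) — total 58+23+52+46+49+16 = 244 min.
Column-greedy (each task in turn goes to its cheapest remaining worker) gives 245 min, worse by 1.
Swapping Bakr↔Jensen (Bakr→Task T7 85 min, Jensen→Task T3 119 min) adds 165.
Checked against all permutations: 244 min is optimal.

Minimum total: 244 min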